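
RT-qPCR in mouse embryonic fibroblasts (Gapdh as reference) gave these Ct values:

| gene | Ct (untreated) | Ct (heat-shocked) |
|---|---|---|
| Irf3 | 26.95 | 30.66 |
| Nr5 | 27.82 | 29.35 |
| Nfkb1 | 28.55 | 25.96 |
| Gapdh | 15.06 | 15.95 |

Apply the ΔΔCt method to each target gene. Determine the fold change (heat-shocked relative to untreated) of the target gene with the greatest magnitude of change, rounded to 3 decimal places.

11.158

Irf3: ΔΔCt = (30.66−15.95) − (26.95−15.06) = 14.71 − 11.89 = 2.82; fold change = 2^-2.82 = 0.142
Nr5: ΔΔCt = (29.35−15.95) − (27.82−15.06) = 13.40 − 12.76 = 0.64; fold change = 2^-0.64 = 0.642
Nfkb1: ΔΔCt = (25.96−15.95) − (28.55−15.06) = 10.01 − 13.49 = -3.48; fold change = 2^3.48 = 11.158
Nfkb1 has the largest |ΔΔCt| = 3.48.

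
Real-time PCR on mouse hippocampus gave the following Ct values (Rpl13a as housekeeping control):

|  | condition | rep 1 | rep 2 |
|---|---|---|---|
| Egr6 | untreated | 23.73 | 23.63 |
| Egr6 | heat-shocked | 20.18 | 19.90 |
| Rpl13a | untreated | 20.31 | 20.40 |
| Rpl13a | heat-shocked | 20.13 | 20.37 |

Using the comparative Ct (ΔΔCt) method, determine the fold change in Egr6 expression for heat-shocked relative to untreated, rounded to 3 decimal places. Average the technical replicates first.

11.592

Mean Ct: Egr6 untreated 23.680; Egr6 heat-shocked 20.040; Rpl13a untreated 20.355; Rpl13a heat-shocked 20.250
ΔCt(untreated) = 23.680 − 20.355 = 3.325
ΔCt(heat-shocked) = 20.040 − 20.250 = -0.210
ΔΔCt = -0.210 − 3.325 = -3.535
Fold change = 2^(−(-3.535)) = 2^3.535 = 11.5915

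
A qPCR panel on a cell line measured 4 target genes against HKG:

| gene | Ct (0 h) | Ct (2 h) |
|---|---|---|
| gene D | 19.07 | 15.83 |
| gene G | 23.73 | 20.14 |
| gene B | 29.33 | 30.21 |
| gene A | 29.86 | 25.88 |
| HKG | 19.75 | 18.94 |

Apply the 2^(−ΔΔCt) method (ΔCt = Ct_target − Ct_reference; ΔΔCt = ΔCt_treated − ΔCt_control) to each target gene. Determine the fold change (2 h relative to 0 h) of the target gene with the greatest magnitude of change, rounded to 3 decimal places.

gene D: ΔΔCt = (15.83−18.94) − (19.07−19.75) = -3.11 − (-0.68) = -2.43; fold change = 2^2.43 = 5.389
gene G: ΔΔCt = (20.14−18.94) − (23.73−19.75) = 1.20 − 3.98 = -2.78; fold change = 2^2.78 = 6.869
gene B: ΔΔCt = (30.21−18.94) − (29.33−19.75) = 11.27 − 9.58 = 1.69; fold change = 2^-1.69 = 0.310
gene A: ΔΔCt = (25.88−18.94) − (29.86−19.75) = 6.94 − 10.11 = -3.17; fold change = 2^3.17 = 9.000
gene A has the largest |ΔΔCt| = 3.17.

9.000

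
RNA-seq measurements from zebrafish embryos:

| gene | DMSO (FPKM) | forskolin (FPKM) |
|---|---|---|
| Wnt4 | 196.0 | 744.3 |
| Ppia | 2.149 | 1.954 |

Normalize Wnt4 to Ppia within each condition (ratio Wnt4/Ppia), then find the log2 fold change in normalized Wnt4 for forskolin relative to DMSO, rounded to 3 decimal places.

Wnt4/Ppia (DMSO) = 196.0 / 2.149 = 91.205
Wnt4/Ppia (forskolin) = 744.3 / 1.954 = 380.91
Fold change = 380.91 / 91.205 = 4.1764
log2(4.1764) = 2.0623

2.062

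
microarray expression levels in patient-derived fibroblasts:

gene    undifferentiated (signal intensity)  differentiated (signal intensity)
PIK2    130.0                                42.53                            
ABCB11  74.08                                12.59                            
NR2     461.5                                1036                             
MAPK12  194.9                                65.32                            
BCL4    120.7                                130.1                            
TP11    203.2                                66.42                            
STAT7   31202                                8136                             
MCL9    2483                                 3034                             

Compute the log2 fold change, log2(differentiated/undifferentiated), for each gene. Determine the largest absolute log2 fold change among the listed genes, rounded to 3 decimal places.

log2(42.53/130.0) = -1.612  (PIK2)
log2(12.59/74.08) = -2.557  (ABCB11)
log2(1036/461.5) = 1.167  (NR2)
log2(65.32/194.9) = -1.577  (MAPK12)
log2(130.1/120.7) = 0.108  (BCL4)
log2(66.42/203.2) = -1.613  (TP11)
log2(8136/31202) = -1.939  (STAT7)
log2(3034/2483) = 0.289  (MCL9)
The largest magnitude belongs to ABCB11.

2.557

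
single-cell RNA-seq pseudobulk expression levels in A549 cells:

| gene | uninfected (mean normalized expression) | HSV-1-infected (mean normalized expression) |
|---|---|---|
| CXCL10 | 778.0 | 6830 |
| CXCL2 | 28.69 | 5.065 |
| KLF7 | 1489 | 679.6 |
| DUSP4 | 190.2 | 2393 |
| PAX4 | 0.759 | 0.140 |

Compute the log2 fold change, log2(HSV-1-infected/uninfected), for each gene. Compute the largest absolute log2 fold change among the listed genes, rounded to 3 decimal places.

3.653

log2(6830/778.0) = 3.134  (CXCL10)
log2(5.065/28.69) = -2.502  (CXCL2)
log2(679.6/1489) = -1.132  (KLF7)
log2(2393/190.2) = 3.653  (DUSP4)
log2(0.140/0.759) = -2.439  (PAX4)
The largest magnitude belongs to DUSP4.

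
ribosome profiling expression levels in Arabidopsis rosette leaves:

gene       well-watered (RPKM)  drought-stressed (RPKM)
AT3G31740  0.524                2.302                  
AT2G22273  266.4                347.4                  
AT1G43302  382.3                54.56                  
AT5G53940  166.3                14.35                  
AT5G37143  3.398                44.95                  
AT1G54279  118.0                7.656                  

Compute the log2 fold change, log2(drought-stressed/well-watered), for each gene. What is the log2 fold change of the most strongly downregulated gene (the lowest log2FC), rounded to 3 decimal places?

log2(2.302/0.524) = 2.135  (AT3G31740)
log2(347.4/266.4) = 0.383  (AT2G22273)
log2(54.56/382.3) = -2.809  (AT1G43302)
log2(14.35/166.3) = -3.535  (AT5G53940)
log2(44.95/3.398) = 3.726  (AT5G37143)
log2(7.656/118.0) = -3.946  (AT1G54279)
AT1G54279 is most strongly downregulated.

-3.946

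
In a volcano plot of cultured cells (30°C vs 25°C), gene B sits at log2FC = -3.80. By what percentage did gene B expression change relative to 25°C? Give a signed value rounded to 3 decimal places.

Fold change = 2^(-3.80) = 0.0718
Percent change = (FC − 1) × 100% = (0.0718 − 1) × 100 = -92.821%

-92.821%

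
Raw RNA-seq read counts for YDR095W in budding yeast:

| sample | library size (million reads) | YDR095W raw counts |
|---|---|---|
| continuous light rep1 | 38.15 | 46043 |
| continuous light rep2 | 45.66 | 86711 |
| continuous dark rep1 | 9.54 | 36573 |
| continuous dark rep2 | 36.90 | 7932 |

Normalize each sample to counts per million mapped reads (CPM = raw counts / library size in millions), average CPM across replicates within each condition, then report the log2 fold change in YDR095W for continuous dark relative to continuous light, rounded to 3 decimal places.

0.382

CPM(continuous light rep1) = 46043 / 38.15 = 1206.8938
CPM(continuous light rep2) = 86711 / 45.66 = 1899.0583
CPM(continuous dark rep1) = 36573 / 9.54 = 3833.6478
CPM(continuous dark rep2) = 7932 / 36.90 = 214.9593
mean CPM(continuous light) = 1552.9760; mean CPM(continuous dark) = 2024.3036
Fold change = 2024.3036 / 1552.9760 = 1.30350
log2(1.30350) = 0.3824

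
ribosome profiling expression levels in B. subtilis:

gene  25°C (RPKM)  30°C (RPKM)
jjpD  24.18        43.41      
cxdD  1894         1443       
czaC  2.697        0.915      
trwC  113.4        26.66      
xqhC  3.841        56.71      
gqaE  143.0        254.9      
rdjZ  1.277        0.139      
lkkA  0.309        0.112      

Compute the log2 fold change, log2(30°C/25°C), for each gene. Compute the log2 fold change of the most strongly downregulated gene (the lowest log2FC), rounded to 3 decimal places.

log2(43.41/24.18) = 0.844  (jjpD)
log2(1443/1894) = -0.392  (cxdD)
log2(0.915/2.697) = -1.560  (czaC)
log2(26.66/113.4) = -2.089  (trwC)
log2(56.71/3.841) = 3.884  (xqhC)
log2(254.9/143.0) = 0.834  (gqaE)
log2(0.139/1.277) = -3.200  (rdjZ)
log2(0.112/0.309) = -1.464  (lkkA)
rdjZ is most strongly downregulated.

-3.200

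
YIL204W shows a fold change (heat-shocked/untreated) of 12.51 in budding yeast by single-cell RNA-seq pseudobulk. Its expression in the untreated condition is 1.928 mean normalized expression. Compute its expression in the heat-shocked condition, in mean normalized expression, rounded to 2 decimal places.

24.12

heat-shocked expression = 1.928 × 12.51 = 24.12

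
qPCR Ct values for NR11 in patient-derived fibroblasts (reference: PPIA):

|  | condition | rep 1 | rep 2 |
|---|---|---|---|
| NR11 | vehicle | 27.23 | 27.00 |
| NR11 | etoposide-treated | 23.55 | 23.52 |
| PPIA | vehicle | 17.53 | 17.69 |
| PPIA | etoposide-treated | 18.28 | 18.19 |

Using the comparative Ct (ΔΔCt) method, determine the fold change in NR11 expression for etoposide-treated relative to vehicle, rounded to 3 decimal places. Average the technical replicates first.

Mean Ct: NR11 vehicle 27.115; NR11 etoposide-treated 23.535; PPIA vehicle 17.610; PPIA etoposide-treated 18.235
ΔCt(vehicle) = 27.115 − 17.610 = 9.505
ΔCt(etoposide-treated) = 23.535 − 18.235 = 5.300
ΔΔCt = 5.300 − 9.505 = -4.205
Fold change = 2^(−(-4.205)) = 2^4.205 = 18.4430

18.443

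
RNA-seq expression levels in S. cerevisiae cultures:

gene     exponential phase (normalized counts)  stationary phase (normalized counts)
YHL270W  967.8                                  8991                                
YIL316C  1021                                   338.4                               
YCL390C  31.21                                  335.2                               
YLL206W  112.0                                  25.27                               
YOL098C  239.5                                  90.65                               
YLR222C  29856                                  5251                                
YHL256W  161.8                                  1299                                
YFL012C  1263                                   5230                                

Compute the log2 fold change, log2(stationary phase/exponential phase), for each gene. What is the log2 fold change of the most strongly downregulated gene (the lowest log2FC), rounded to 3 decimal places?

log2(8991/967.8) = 3.216  (YHL270W)
log2(338.4/1021) = -1.593  (YIL316C)
log2(335.2/31.21) = 3.425  (YCL390C)
log2(25.27/112.0) = -2.148  (YLL206W)
log2(90.65/239.5) = -1.402  (YOL098C)
log2(5251/29856) = -2.507  (YLR222C)
log2(1299/161.8) = 3.005  (YHL256W)
log2(5230/1263) = 2.050  (YFL012C)
YLR222C is most strongly downregulated.

-2.507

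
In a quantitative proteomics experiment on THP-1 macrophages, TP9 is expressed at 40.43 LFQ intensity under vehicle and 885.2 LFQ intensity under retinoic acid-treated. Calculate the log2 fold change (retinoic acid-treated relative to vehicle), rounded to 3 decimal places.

4.453

Fold change = 885.2 / 40.43 = 21.8946
log2(21.8946) = 4.4525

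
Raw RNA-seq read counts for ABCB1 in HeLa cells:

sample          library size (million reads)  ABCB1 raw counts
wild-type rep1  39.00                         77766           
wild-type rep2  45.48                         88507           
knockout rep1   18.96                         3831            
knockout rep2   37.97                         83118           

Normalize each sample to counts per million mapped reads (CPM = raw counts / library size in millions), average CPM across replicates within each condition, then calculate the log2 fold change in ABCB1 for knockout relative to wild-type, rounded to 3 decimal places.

-0.721

CPM(wild-type rep1) = 77766 / 39.00 = 1994.0000
CPM(wild-type rep2) = 88507 / 45.48 = 1946.0642
CPM(knockout rep1) = 3831 / 18.96 = 202.0570
CPM(knockout rep2) = 83118 / 37.97 = 2189.0440
mean CPM(wild-type) = 1970.0321; mean CPM(knockout) = 1195.5505
Fold change = 1195.5505 / 1970.0321 = 0.60687
log2(0.60687) = -0.7205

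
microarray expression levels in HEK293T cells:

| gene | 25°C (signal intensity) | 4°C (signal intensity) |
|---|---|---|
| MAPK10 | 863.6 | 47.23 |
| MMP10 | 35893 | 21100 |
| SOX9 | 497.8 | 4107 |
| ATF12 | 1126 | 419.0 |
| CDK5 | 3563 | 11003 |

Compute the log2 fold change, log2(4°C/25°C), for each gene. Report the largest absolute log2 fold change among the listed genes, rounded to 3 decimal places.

log2(47.23/863.6) = -4.193  (MAPK10)
log2(21100/35893) = -0.766  (MMP10)
log2(4107/497.8) = 3.044  (SOX9)
log2(419.0/1126) = -1.426  (ATF12)
log2(11003/3563) = 1.627  (CDK5)
The largest magnitude belongs to MAPK10.

4.193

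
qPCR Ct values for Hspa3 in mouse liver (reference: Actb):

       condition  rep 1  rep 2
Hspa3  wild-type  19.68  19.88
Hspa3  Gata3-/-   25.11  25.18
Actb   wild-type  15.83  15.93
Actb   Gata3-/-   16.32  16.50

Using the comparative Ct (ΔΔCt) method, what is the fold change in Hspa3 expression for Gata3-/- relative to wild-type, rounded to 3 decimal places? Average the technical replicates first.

Mean Ct: Hspa3 wild-type 19.780; Hspa3 Gata3-/- 25.145; Actb wild-type 15.880; Actb Gata3-/- 16.410
ΔCt(wild-type) = 19.780 − 15.880 = 3.900
ΔCt(Gata3-/-) = 25.145 − 16.410 = 8.735
ΔΔCt = 8.735 − 3.900 = 4.835
Fold change = 2^(−4.835) = 0.0350

0.035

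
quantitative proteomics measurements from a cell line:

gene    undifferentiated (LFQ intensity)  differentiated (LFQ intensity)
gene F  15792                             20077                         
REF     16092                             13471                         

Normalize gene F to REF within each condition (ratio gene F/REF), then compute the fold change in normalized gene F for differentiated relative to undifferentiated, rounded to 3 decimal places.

1.519

gene F/REF (undifferentiated) = 15792 / 16092 = 0.98136
gene F/REF (differentiated) = 20077 / 13471 = 1.4904
Fold change = 1.4904 / 0.98136 = 1.5187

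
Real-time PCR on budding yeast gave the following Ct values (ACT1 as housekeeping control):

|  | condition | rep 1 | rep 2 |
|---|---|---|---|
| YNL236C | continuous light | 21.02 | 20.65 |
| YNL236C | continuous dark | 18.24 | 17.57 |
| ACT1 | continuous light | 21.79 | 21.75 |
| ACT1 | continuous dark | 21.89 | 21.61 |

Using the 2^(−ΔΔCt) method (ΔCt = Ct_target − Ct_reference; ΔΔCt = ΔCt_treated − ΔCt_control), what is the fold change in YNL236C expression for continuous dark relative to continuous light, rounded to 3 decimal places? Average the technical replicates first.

7.516

Mean Ct: YNL236C continuous light 20.835; YNL236C continuous dark 17.905; ACT1 continuous light 21.770; ACT1 continuous dark 21.750
ΔCt(continuous light) = 20.835 − 21.770 = -0.935
ΔCt(continuous dark) = 17.905 − 21.750 = -3.845
ΔΔCt = -3.845 − (-0.935) = -2.910
Fold change = 2^(−(-2.910)) = 2^2.910 = 7.5162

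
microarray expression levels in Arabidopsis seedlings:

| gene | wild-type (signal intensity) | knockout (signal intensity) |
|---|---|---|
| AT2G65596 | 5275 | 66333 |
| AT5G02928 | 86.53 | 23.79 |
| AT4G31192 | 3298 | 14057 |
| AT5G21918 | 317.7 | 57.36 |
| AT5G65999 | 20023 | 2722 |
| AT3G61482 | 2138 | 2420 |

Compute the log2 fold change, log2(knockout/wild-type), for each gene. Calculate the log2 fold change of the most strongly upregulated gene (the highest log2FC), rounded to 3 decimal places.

3.652

log2(66333/5275) = 3.652  (AT2G65596)
log2(23.79/86.53) = -1.863  (AT5G02928)
log2(14057/3298) = 2.092  (AT4G31192)
log2(57.36/317.7) = -2.470  (AT5G21918)
log2(2722/20023) = -2.879  (AT5G65999)
log2(2420/2138) = 0.179  (AT3G61482)
AT2G65596 is most strongly upregulated.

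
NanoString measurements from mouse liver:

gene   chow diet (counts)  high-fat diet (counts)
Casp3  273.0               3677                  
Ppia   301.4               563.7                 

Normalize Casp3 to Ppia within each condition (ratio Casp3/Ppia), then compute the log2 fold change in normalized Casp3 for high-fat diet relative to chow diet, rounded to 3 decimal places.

Casp3/Ppia (chow diet) = 273.0 / 301.4 = 0.90577
Casp3/Ppia (high-fat diet) = 3677 / 563.7 = 6.523
Fold change = 6.523 / 0.90577 = 7.2016
log2(7.2016) = 2.8483

2.848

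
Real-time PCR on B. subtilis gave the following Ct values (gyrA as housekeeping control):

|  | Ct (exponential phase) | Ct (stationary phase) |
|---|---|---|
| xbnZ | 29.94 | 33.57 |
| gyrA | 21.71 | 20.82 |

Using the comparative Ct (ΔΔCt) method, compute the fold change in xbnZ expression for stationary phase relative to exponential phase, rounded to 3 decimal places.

ΔCt(exponential phase) = 29.940 − 21.710 = 8.230
ΔCt(stationary phase) = 33.570 − 20.820 = 12.750
ΔΔCt = 12.750 − 8.230 = 4.520
Fold change = 2^(−4.520) = 0.0436

0.044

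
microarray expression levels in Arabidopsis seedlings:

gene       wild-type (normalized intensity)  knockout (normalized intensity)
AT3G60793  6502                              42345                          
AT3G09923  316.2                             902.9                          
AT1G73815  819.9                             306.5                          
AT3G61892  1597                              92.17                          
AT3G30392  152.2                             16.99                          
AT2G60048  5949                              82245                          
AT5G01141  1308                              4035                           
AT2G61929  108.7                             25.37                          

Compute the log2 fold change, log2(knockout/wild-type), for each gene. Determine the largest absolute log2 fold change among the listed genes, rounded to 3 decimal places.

4.115

log2(42345/6502) = 2.703  (AT3G60793)
log2(902.9/316.2) = 1.514  (AT3G09923)
log2(306.5/819.9) = -1.420  (AT1G73815)
log2(92.17/1597) = -4.115  (AT3G61892)
log2(16.99/152.2) = -3.163  (AT3G30392)
log2(82245/5949) = 3.789  (AT2G60048)
log2(4035/1308) = 1.625  (AT5G01141)
log2(25.37/108.7) = -2.099  (AT2G61929)
The largest magnitude belongs to AT3G61892.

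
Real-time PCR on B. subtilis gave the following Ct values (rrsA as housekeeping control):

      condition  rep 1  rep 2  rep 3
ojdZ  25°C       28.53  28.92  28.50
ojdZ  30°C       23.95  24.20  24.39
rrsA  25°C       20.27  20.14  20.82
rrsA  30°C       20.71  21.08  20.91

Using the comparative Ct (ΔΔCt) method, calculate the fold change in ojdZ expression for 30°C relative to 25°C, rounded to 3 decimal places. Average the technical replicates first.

31.125

Mean Ct: ojdZ 25°C 28.650; ojdZ 30°C 24.180; rrsA 25°C 20.410; rrsA 30°C 20.900
ΔCt(25°C) = 28.650 − 20.410 = 8.240
ΔCt(30°C) = 24.180 − 20.900 = 3.280
ΔΔCt = 3.280 − 8.240 = -4.960
Fold change = 2^(−(-4.960)) = 2^4.960 = 31.1250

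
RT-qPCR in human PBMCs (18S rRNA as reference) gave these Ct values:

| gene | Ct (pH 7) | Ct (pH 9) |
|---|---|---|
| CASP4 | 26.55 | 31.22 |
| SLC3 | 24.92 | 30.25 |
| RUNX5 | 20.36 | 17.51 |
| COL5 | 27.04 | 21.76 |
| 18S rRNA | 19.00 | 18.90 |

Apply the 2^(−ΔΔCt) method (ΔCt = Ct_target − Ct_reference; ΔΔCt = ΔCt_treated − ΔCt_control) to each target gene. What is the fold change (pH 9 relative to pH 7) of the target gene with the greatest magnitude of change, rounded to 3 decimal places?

CASP4: ΔΔCt = (31.22−18.90) − (26.55−19.00) = 12.32 − 7.55 = 4.77; fold change = 2^-4.77 = 0.037
SLC3: ΔΔCt = (30.25−18.90) − (24.92−19.00) = 11.35 − 5.92 = 5.43; fold change = 2^-5.43 = 0.023
RUNX5: ΔΔCt = (17.51−18.90) − (20.36−19.00) = -1.39 − 1.36 = -2.75; fold change = 2^2.75 = 6.727
COL5: ΔΔCt = (21.76−18.90) − (27.04−19.00) = 2.86 − 8.04 = -5.18; fold change = 2^5.18 = 36.252
SLC3 has the largest |ΔΔCt| = 5.43.

0.023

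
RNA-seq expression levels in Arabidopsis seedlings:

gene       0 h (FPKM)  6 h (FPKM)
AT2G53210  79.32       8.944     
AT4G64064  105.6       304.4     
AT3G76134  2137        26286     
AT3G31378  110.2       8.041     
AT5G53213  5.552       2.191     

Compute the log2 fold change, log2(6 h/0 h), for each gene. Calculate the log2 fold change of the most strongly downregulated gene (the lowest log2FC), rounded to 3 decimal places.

-3.777

log2(8.944/79.32) = -3.149  (AT2G53210)
log2(304.4/105.6) = 1.527  (AT4G64064)
log2(26286/2137) = 3.621  (AT3G76134)
log2(8.041/110.2) = -3.777  (AT3G31378)
log2(2.191/5.552) = -1.341  (AT5G53213)
AT3G31378 is most strongly downregulated.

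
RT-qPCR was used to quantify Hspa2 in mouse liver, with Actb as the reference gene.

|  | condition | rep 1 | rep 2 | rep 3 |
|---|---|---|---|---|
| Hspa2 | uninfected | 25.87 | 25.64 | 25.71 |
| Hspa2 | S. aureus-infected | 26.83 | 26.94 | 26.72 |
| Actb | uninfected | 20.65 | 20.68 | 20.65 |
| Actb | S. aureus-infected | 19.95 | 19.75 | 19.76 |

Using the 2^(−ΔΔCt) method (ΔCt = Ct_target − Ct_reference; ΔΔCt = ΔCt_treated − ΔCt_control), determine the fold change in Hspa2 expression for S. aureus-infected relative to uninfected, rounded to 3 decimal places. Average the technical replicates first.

Mean Ct: Hspa2 uninfected 25.740; Hspa2 S. aureus-infected 26.830; Actb uninfected 20.660; Actb S. aureus-infected 19.820
ΔCt(uninfected) = 25.740 − 20.660 = 5.080
ΔCt(S. aureus-infected) = 26.830 − 19.820 = 7.010
ΔΔCt = 7.010 − 5.080 = 1.930
Fold change = 2^(−1.930) = 0.2624

0.262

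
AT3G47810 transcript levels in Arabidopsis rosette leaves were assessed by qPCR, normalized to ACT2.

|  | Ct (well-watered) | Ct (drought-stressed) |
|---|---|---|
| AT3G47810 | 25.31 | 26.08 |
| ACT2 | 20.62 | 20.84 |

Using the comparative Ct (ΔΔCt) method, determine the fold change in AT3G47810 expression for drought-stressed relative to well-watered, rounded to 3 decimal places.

0.683

ΔCt(well-watered) = 25.310 − 20.620 = 4.690
ΔCt(drought-stressed) = 26.080 − 20.840 = 5.240
ΔΔCt = 5.240 − 4.690 = 0.550
Fold change = 2^(−0.550) = 0.6830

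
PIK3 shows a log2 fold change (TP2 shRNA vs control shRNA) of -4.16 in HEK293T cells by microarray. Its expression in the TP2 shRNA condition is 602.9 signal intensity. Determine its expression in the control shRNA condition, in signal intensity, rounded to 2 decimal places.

10777.80

Fold change = 2^(-4.16) = 0.0559
control shRNA expression = 602.9 / 0.0559 = 10777.80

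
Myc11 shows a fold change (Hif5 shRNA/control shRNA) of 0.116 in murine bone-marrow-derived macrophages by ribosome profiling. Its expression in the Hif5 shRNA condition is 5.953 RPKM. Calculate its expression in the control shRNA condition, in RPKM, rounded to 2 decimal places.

control shRNA expression = 5.953 / 0.116 = 51.32

51.32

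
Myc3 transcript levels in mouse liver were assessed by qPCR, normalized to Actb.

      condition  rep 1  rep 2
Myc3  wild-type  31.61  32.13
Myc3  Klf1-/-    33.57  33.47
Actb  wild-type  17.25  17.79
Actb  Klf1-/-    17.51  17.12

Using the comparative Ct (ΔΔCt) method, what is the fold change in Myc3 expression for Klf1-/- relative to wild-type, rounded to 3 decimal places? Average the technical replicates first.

Mean Ct: Myc3 wild-type 31.870; Myc3 Klf1-/- 33.520; Actb wild-type 17.520; Actb Klf1-/- 17.315
ΔCt(wild-type) = 31.870 − 17.520 = 14.350
ΔCt(Klf1-/-) = 33.520 − 17.315 = 16.205
ΔΔCt = 16.205 − 14.350 = 1.855
Fold change = 2^(−1.855) = 0.2764

0.276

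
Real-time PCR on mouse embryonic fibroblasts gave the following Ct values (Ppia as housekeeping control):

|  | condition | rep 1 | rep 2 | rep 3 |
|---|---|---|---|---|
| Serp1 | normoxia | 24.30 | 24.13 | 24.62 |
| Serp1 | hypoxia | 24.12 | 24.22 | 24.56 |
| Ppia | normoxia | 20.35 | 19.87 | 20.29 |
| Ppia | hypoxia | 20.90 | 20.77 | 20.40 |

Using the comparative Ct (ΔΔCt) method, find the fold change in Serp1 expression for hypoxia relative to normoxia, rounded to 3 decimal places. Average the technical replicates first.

Mean Ct: Serp1 normoxia 24.350; Serp1 hypoxia 24.300; Ppia normoxia 20.170; Ppia hypoxia 20.690
ΔCt(normoxia) = 24.350 − 20.170 = 4.180
ΔCt(hypoxia) = 24.300 − 20.690 = 3.610
ΔΔCt = 3.610 − 4.180 = -0.570
Fold change = 2^(−(-0.570)) = 2^0.570 = 1.4845

1.485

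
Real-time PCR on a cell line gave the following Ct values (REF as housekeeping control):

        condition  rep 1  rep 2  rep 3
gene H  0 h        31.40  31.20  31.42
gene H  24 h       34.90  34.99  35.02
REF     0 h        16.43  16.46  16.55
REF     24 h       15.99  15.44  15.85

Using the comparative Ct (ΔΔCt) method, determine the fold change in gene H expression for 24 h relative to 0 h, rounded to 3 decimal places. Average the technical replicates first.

Mean Ct: gene H 0 h 31.340; gene H 24 h 34.970; REF 0 h 16.480; REF 24 h 15.760
ΔCt(0 h) = 31.340 − 16.480 = 14.860
ΔCt(24 h) = 34.970 − 15.760 = 19.210
ΔΔCt = 19.210 − 14.860 = 4.350
Fold change = 2^(−4.350) = 0.0490

0.049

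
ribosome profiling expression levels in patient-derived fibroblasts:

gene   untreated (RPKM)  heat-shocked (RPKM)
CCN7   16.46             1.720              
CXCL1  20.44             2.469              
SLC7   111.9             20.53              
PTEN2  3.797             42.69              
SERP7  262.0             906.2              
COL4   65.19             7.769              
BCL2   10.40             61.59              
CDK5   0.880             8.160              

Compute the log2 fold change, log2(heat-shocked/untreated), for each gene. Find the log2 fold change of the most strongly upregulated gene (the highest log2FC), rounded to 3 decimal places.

log2(1.720/16.46) = -3.258  (CCN7)
log2(2.469/20.44) = -3.049  (CXCL1)
log2(20.53/111.9) = -2.446  (SLC7)
log2(42.69/3.797) = 3.491  (PTEN2)
log2(906.2/262.0) = 1.790  (SERP7)
log2(7.769/65.19) = -3.069  (COL4)
log2(61.59/10.40) = 2.566  (BCL2)
log2(8.160/0.880) = 3.213  (CDK5)
PTEN2 is most strongly upregulated.

3.491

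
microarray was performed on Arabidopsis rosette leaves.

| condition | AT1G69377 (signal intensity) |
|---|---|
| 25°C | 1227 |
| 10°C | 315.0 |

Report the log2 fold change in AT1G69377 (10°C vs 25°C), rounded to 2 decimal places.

-1.96

Fold change = 315.0 / 1227 = 0.2567
log2(0.2567) = -1.962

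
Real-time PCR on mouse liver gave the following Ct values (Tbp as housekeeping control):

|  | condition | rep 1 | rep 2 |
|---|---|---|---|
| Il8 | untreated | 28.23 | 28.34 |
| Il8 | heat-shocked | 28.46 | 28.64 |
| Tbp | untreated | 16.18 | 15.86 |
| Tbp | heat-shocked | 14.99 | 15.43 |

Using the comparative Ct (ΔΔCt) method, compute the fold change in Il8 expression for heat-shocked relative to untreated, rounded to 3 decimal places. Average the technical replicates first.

0.475

Mean Ct: Il8 untreated 28.285; Il8 heat-shocked 28.550; Tbp untreated 16.020; Tbp heat-shocked 15.210
ΔCt(untreated) = 28.285 − 16.020 = 12.265
ΔCt(heat-shocked) = 28.550 − 15.210 = 13.340
ΔΔCt = 13.340 − 12.265 = 1.075
Fold change = 2^(−1.075) = 0.4747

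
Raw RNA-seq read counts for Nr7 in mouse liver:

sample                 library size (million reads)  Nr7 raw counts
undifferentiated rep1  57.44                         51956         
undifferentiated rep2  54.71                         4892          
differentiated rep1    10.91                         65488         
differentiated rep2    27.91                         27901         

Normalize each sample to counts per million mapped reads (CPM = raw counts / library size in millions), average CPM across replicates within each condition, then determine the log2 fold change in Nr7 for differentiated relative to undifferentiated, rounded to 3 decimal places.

2.817

CPM(undifferentiated rep1) = 51956 / 57.44 = 904.5265
CPM(undifferentiated rep2) = 4892 / 54.71 = 89.4169
CPM(differentiated rep1) = 65488 / 10.91 = 6002.5665
CPM(differentiated rep2) = 27901 / 27.91 = 999.6775
mean CPM(undifferentiated) = 496.9717; mean CPM(differentiated) = 3501.1220
Fold change = 3501.1220 / 496.9717 = 7.04491
log2(7.04491) = 2.8166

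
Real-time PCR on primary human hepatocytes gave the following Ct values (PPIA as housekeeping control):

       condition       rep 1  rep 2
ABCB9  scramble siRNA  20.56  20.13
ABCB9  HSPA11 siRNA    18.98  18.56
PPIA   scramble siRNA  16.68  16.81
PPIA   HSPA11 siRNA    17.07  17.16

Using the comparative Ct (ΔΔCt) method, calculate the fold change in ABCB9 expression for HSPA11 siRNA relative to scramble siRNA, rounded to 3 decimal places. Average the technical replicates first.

3.850

Mean Ct: ABCB9 scramble siRNA 20.345; ABCB9 HSPA11 siRNA 18.770; PPIA scramble siRNA 16.745; PPIA HSPA11 siRNA 17.115
ΔCt(scramble siRNA) = 20.345 − 16.745 = 3.600
ΔCt(HSPA11 siRNA) = 18.770 − 17.115 = 1.655
ΔΔCt = 1.655 − 3.600 = -1.945
Fold change = 2^(−(-1.945)) = 2^1.945 = 3.8504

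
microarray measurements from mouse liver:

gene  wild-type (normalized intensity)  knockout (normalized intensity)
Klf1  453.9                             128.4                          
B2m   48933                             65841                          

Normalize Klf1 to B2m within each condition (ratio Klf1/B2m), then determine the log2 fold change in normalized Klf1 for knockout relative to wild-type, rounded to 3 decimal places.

-2.250

Klf1/B2m (wild-type) = 453.9 / 48933 = 0.0092759
Klf1/B2m (knockout) = 128.4 / 65841 = 0.0019502
Fold change = 0.0019502 / 0.0092759 = 0.2102
log2(0.2102) = -2.2499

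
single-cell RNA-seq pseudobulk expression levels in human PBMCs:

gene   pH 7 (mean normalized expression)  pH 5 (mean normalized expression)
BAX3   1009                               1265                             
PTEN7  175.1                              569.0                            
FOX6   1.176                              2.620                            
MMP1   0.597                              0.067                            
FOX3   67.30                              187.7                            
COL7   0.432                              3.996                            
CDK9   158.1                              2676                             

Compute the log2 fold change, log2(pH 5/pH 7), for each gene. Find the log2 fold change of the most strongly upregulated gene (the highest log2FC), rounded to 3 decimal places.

log2(1265/1009) = 0.326  (BAX3)
log2(569.0/175.1) = 1.700  (PTEN7)
log2(2.620/1.176) = 1.156  (FOX6)
log2(0.067/0.597) = -3.155  (MMP1)
log2(187.7/67.30) = 1.480  (FOX3)
log2(3.996/0.432) = 3.209  (COL7)
log2(2676/158.1) = 4.081  (CDK9)
CDK9 is most strongly upregulated.

4.081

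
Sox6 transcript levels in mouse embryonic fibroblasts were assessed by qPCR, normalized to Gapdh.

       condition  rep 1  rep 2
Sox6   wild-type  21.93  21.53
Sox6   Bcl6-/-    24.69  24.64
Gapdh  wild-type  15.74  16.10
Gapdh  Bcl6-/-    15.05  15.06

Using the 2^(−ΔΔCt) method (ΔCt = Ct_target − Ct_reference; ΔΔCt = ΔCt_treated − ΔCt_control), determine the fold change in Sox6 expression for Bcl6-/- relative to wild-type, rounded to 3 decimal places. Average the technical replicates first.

Mean Ct: Sox6 wild-type 21.730; Sox6 Bcl6-/- 24.665; Gapdh wild-type 15.920; Gapdh Bcl6-/- 15.055
ΔCt(wild-type) = 21.730 − 15.920 = 5.810
ΔCt(Bcl6-/-) = 24.665 − 15.055 = 9.610
ΔΔCt = 9.610 − 5.810 = 3.800
Fold change = 2^(−3.800) = 0.0718

0.072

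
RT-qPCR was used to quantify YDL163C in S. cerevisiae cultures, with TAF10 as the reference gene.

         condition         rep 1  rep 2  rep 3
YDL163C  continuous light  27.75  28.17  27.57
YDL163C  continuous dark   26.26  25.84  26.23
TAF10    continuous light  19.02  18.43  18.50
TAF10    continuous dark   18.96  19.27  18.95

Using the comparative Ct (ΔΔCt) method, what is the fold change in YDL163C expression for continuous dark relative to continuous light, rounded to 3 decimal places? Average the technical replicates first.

4.377

Mean Ct: YDL163C continuous light 27.830; YDL163C continuous dark 26.110; TAF10 continuous light 18.650; TAF10 continuous dark 19.060
ΔCt(continuous light) = 27.830 − 18.650 = 9.180
ΔCt(continuous dark) = 26.110 − 19.060 = 7.050
ΔΔCt = 7.050 − 9.180 = -2.130
Fold change = 2^(−(-2.130)) = 2^2.130 = 4.3772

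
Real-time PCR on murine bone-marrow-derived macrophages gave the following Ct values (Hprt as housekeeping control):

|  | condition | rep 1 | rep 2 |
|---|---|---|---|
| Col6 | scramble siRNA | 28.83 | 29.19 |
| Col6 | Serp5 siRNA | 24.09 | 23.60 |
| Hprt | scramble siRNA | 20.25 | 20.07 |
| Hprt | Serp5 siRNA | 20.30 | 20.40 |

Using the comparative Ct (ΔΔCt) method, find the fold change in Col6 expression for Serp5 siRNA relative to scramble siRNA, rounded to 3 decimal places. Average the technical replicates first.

40.928

Mean Ct: Col6 scramble siRNA 29.010; Col6 Serp5 siRNA 23.845; Hprt scramble siRNA 20.160; Hprt Serp5 siRNA 20.350
ΔCt(scramble siRNA) = 29.010 − 20.160 = 8.850
ΔCt(Serp5 siRNA) = 23.845 − 20.350 = 3.495
ΔΔCt = 3.495 − 8.850 = -5.355
Fold change = 2^(−(-5.355)) = 2^5.355 = 40.9275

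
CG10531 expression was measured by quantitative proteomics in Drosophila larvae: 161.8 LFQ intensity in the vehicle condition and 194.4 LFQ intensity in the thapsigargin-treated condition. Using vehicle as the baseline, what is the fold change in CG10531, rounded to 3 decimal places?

1.201

Fold change = 194.4 / 161.8 = 1.2015
CG10531 is upregulated.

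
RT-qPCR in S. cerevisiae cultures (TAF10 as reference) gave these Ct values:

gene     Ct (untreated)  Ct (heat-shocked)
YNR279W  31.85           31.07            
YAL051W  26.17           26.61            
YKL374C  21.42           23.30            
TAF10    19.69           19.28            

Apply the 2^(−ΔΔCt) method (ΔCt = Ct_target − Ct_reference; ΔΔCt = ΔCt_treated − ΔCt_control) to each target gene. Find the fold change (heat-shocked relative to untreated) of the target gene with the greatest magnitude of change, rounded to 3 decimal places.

YNR279W: ΔΔCt = (31.07−19.28) − (31.85−19.69) = 11.79 − 12.16 = -0.37; fold change = 2^0.37 = 1.292
YAL051W: ΔΔCt = (26.61−19.28) − (26.17−19.69) = 7.33 − 6.48 = 0.85; fold change = 2^-0.85 = 0.555
YKL374C: ΔΔCt = (23.30−19.28) − (21.42−19.69) = 4.02 − 1.73 = 2.29; fold change = 2^-2.29 = 0.204
YKL374C has the largest |ΔΔCt| = 2.29.

0.204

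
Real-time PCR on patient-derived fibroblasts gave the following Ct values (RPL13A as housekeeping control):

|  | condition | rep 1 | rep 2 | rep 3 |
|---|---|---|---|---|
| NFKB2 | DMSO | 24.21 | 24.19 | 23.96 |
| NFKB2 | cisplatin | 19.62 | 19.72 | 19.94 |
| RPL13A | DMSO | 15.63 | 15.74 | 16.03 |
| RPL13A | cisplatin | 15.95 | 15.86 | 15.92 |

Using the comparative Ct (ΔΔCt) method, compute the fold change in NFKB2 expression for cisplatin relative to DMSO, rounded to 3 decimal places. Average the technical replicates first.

22.162

Mean Ct: NFKB2 DMSO 24.120; NFKB2 cisplatin 19.760; RPL13A DMSO 15.800; RPL13A cisplatin 15.910
ΔCt(DMSO) = 24.120 − 15.800 = 8.320
ΔCt(cisplatin) = 19.760 − 15.910 = 3.850
ΔΔCt = 3.850 − 8.320 = -4.470
Fold change = 2^(−(-4.470)) = 2^4.470 = 22.1618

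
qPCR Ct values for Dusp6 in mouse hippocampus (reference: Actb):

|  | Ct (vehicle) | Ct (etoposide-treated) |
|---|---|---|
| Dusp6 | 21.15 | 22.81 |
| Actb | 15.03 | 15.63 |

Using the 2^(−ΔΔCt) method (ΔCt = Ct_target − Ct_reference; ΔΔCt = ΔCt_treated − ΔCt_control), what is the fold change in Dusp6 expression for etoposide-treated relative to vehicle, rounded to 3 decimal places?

0.480

ΔCt(vehicle) = 21.150 − 15.030 = 6.120
ΔCt(etoposide-treated) = 22.810 − 15.630 = 7.180
ΔΔCt = 7.180 − 6.120 = 1.060
Fold change = 2^(−1.060) = 0.4796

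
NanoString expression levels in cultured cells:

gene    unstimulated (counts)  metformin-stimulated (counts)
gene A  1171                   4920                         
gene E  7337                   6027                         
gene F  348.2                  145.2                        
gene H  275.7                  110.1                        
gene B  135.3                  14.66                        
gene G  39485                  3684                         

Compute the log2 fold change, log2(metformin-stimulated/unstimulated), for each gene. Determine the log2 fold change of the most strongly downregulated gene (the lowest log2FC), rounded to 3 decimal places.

-3.422

log2(4920/1171) = 2.071  (gene A)
log2(6027/7337) = -0.284  (gene E)
log2(145.2/348.2) = -1.262  (gene F)
log2(110.1/275.7) = -1.324  (gene H)
log2(14.66/135.3) = -3.206  (gene B)
log2(3684/39485) = -3.422  (gene G)
gene G is most strongly downregulated.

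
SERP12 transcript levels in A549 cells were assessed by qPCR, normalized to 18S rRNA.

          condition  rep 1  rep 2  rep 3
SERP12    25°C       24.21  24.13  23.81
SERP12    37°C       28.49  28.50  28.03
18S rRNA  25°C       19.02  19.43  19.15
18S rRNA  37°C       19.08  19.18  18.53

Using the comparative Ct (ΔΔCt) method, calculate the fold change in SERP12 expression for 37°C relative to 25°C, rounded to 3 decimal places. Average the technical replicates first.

Mean Ct: SERP12 25°C 24.050; SERP12 37°C 28.340; 18S rRNA 25°C 19.200; 18S rRNA 37°C 18.930
ΔCt(25°C) = 24.050 − 19.200 = 4.850
ΔCt(37°C) = 28.340 − 18.930 = 9.410
ΔΔCt = 9.410 − 4.850 = 4.560
Fold change = 2^(−4.560) = 0.0424

0.042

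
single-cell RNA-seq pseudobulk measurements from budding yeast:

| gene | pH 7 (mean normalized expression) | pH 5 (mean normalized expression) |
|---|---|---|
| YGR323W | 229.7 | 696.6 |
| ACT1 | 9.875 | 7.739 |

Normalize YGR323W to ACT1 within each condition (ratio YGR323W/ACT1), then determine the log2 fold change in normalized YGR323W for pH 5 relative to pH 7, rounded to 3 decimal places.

1.952

YGR323W/ACT1 (pH 7) = 229.7 / 9.875 = 23.261
YGR323W/ACT1 (pH 5) = 696.6 / 7.739 = 90.012
Fold change = 90.012 / 23.261 = 3.8697
log2(3.8697) = 1.9522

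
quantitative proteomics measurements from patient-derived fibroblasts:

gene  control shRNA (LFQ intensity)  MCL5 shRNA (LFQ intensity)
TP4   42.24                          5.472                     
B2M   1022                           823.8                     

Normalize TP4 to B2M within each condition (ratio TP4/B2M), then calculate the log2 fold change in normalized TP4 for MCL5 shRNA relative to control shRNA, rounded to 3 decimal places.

TP4/B2M (control shRNA) = 42.24 / 1022 = 0.041331
TP4/B2M (MCL5 shRNA) = 5.472 / 823.8 = 0.0066424
Fold change = 0.0066424 / 0.041331 = 0.1607
log2(0.1607) = -2.6374

-2.637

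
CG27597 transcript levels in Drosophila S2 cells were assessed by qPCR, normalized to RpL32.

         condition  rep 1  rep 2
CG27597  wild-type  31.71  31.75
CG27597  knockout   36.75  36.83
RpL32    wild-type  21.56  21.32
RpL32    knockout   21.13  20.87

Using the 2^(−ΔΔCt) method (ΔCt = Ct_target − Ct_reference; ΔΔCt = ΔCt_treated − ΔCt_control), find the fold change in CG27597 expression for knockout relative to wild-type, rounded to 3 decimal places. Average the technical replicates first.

0.022

Mean Ct: CG27597 wild-type 31.730; CG27597 knockout 36.790; RpL32 wild-type 21.440; RpL32 knockout 21.000
ΔCt(wild-type) = 31.730 − 21.440 = 10.290
ΔCt(knockout) = 36.790 − 21.000 = 15.790
ΔΔCt = 15.790 − 10.290 = 5.500
Fold change = 2^(−5.500) = 0.0221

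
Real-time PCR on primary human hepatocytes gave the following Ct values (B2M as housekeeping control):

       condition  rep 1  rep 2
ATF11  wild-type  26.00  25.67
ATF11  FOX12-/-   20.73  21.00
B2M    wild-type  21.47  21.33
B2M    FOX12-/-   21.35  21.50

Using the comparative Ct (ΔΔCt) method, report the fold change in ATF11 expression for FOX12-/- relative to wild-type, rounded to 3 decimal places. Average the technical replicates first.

31.889

Mean Ct: ATF11 wild-type 25.835; ATF11 FOX12-/- 20.865; B2M wild-type 21.400; B2M FOX12-/- 21.425
ΔCt(wild-type) = 25.835 − 21.400 = 4.435
ΔCt(FOX12-/-) = 20.865 − 21.425 = -0.560
ΔΔCt = -0.560 − 4.435 = -4.995
Fold change = 2^(−(-4.995)) = 2^4.995 = 31.8893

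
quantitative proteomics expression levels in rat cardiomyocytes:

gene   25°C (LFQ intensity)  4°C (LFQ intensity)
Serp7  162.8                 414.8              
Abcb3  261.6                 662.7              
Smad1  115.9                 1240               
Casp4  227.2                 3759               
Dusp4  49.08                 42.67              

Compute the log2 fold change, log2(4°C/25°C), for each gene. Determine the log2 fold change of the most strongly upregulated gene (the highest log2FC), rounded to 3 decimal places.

4.048

log2(414.8/162.8) = 1.349  (Serp7)
log2(662.7/261.6) = 1.341  (Abcb3)
log2(1240/115.9) = 3.419  (Smad1)
log2(3759/227.2) = 4.048  (Casp4)
log2(42.67/49.08) = -0.202  (Dusp4)
Casp4 is most strongly upregulated.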